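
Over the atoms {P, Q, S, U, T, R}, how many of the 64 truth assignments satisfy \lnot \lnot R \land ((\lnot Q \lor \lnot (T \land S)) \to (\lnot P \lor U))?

25

Initial set: {(\lnot \lnot R \land ((\lnot Q \lor \lnot (T \land S)) \to (\lnot P \lor U)))}.
(\lnot \lnot R \land ((\lnot Q \lor \lnot (T \land S)) \to (\lnot P \lor U))): α-rule — add \lnot \lnot R, ((\lnot Q \lor \lnot (T \land S)) \to (\lnot P \lor U)).
\lnot \lnot R: drop double negation, giving R.
((\lnot Q \lor \lnot (T \land S)) \to (\lnot P \lor U)): β-rule — branch into \lnot (\lnot Q \lor \lnot (T \land S))  //  (\lnot P \lor U).
  branch 1 (add \lnot (\lnot Q \lor \lnot (T \land S))):
    \lnot (\lnot Q \lor \lnot (T \land S)): α-rule — add \lnot \lnot Q, \lnot \lnot (T \land S).
    \lnot \lnot (T \land S): α-rule — add T, S.
    ○ open, literals {Q=T, R=T, S=T, T=T}.
  branch 2 (add (\lnot P \lor U)):
    (\lnot P \lor U): β-rule — branch into \lnot P  //  U.
      branch 2.1 (add \lnot P):
        ○ open, literals {P=F, R=T}.
      branch 2.2 (add U):
        ○ open, literals {R=T, U=T}.
0 branches closed, 3 open.
Each open branch fixes some atoms; the unmentioned ones are free. Counting distinct full assignments: branch {Q=T, R=T, S=T, T=T} (P, U) contributes 4 new; branch {P=F, R=T} (Q, S, U, T) contributes 14 new; branch {R=T, U=T} (P, Q, S, T) contributes 7 new. Total: 25.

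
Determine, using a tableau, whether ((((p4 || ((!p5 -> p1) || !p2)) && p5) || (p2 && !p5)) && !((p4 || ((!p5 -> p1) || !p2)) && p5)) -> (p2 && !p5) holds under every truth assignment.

Assume the negation and expand:
Initial set: {!(((((p4 || ((!p5 -> p1) || !p2)) && p5) || (p2 && !p5)) && !((p4 || ((!p5 -> p1) || !p2)) && p5)) -> (p2 && !p5))}.
!(((((p4 || ((!p5 -> p1) || !p2)) && p5) || (p2 && !p5)) && !((p4 || ((!p5 -> p1) || !p2)) && p5)) -> (p2 && !p5)): α-rule — add ((((p4 || ((!p5 -> p1) || !p2)) && p5) || (p2 && !p5)) && !((p4 || ((!p5 -> p1) || !p2)) && p5)), !(p2 && !p5).
((((p4 || ((!p5 -> p1) || !p2)) && p5) || (p2 && !p5)) && !((p4 || ((!p5 -> p1) || !p2)) && p5)): α-rule — add (((p4 || ((!p5 -> p1) || !p2)) && p5) || (p2 && !p5)), !((p4 || ((!p5 -> p1) || !p2)) && p5).
!(p2 && !p5): β-rule — branch into !p2  //  !!p5.
  branch 1 (add !p2):
    (((p4 || ((!p5 -> p1) || !p2)) && p5) || (p2 && !p5)): β-rule — branch into ((p4 || ((!p5 -> p1) || !p2)) && p5)  //  (p2 && !p5).
      branch 1.1 (add ((p4 || ((!p5 -> p1) || !p2)) && p5)):
        ((p4 || ((!p5 -> p1) || !p2)) && p5): α-rule — add (p4 || ((!p5 -> p1) || !p2)), p5.
        !((p4 || ((!p5 -> p1) || !p2)) && p5): β-rule — branch into !(p4 || ((!p5 -> p1) || !p2))  //  !p5.
          branch 1.1.1 (add !(p4 || ((!p5 -> p1) || !p2))):
            !(p4 || ((!p5 -> p1) || !p2)): α-rule — add !p4, !((!p5 -> p1) || !p2).
            !((!p5 -> p1) || !p2): α-rule — add !(!p5 -> p1), !!p2.
            × closes — contains both p2 and !p2.
          branch 1.1.2 (add !p5):
            × closes — contains both p5 and !p5.
      branch 1.2 (add (p2 && !p5)):
        (p2 && !p5): α-rule — add p2, !p5.
        × closes — contains both p2 and !p2.
  branch 2 (add !!p5):
    (((p4 || ((!p5 -> p1) || !p2)) && p5) || (p2 && !p5)): β-rule — branch into ((p4 || ((!p5 -> p1) || !p2)) && p5)  //  (p2 && !p5).
      branch 2.1 (add ((p4 || ((!p5 -> p1) || !p2)) && p5)):
        ((p4 || ((!p5 -> p1) || !p2)) && p5): α-rule — add (p4 || ((!p5 -> p1) || !p2)), p5.
        !((p4 || ((!p5 -> p1) || !p2)) && p5): β-rule — branch into !(p4 || ((!p5 -> p1) || !p2))  //  !p5.
          branch 2.1.1 (add !(p4 || ((!p5 -> p1) || !p2))):
            !(p4 || ((!p5 -> p1) || !p2)): α-rule — add !p4, !((!p5 -> p1) || !p2).
            !((!p5 -> p1) || !p2): α-rule — add !(!p5 -> p1), !!p2.
            !(!p5 -> p1): α-rule — add !p5, !p1.
            × closes — contains both p5 and !p5.
          branch 2.1.2 (add !p5):
            × closes — contains both p5 and !p5.
      branch 2.2 (add (p2 && !p5)):
        (p2 && !p5): α-rule — add p2, !p5.
        × closes — contains both p5 and !p5.
All 6 branches close.
Every branch closed, so the negation is unsatisfiable and the formula is valid.

Valid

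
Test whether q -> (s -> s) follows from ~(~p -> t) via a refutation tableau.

Initial set: {T ~(~p -> t); F (q -> (s -> s))}.
T ~(~p -> t): α-rule — add T ~p, F t.
F (q -> (s -> s)): α-rule — add T q, F (s -> s).
F (s -> s): α-rule — add T s, F s.
× closes — contains both s and ~s.
All 1 branch closes.
Every branch closed, so the premises entail the conclusion.

Yes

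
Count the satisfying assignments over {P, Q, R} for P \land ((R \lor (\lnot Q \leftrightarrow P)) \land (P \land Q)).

Initial set: {(P \land ((R \lor (\lnot Q \leftrightarrow P)) \land (P \land Q)))}.
(P \land ((R \lor (\lnot Q \leftrightarrow P)) \land (P \land Q))): α-rule — add P, ((R \lor (\lnot Q \leftrightarrow P)) \land (P \land Q)).
((R \lor (\lnot Q \leftrightarrow P)) \land (P \land Q)): α-rule — add (R \lor (\lnot Q \leftrightarrow P)), (P \land Q).
(P \land Q): α-rule — add P, Q.
(R \lor (\lnot Q \leftrightarrow P)): β-rule — branch into R  //  (\lnot Q \leftrightarrow P).
  branch 1 (add R):
    ○ open, literals {P=T, Q=T, R=T}.
  branch 2 (add (\lnot Q \leftrightarrow P)):
    (\lnot Q \leftrightarrow P): β-rule — branch into \lnot Q, P  //  \lnot \lnot Q, \lnot P.
      branch 2.1 (add \lnot Q, P):
        × closes — contains both Q and \lnot Q.
      branch 2.2 (add \lnot \lnot Q, \lnot P):
        × closes — contains both P and \lnot P.
2 branches closed, 1 open.
Each open branch fixes some atoms; the unmentioned ones are free. Counting distinct full assignments: branch {P=T, Q=T, R=T} (none free) contributes 1 new. Total: 1.

1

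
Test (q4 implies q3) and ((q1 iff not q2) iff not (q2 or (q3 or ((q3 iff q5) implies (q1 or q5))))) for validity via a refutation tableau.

Not valid

Assume the negation and expand:
Initial set: {not ((q4 implies q3) and ((q1 iff not q2) iff not (q2 or (q3 or ((q3 iff q5) implies (q1 or q5))))))}.
not ((q4 implies q3) and ((q1 iff not q2) iff not (q2 or (q3 or ((q3 iff q5) implies (q1 or q5)))))): β-rule — branch into not (q4 implies q3)  //  not ((q1 iff not q2) iff not (q2 or (q3 or ((q3 iff q5) implies (q1 or q5))))).
  branch 1 (add not (q4 implies q3)):
    not (q4 implies q3): α-rule — add q4, not q3.
    ○ open, literals {q3=0, q4=1}.
  branch 2 (add not ((q1 iff not q2) iff not (q2 or (q3 or ((q3 iff q5) implies (q1 or q5)))))):
    not ((q1 iff not q2) iff not (q2 or (q3 or ((q3 iff q5) implies (q1 or q5))))): β-rule — branch into (q1 iff not q2), not not (q2 or (q3 or ((q3 iff q5) implies (q1 or q5))))  //  not (q1 iff not q2), not (q2 or (q3 or ((q3 iff q5) implies (q1 or q5)))).
      branch 2.1 (add (q1 iff not q2), not not (q2 or (q3 or ((q3 iff q5) implies (q1 or q5))))):
        (q1 iff not q2): β-rule — branch into q1, not q2  //  not q1, not not q2.
          branch 2.1.1 (add q1, not q2):
            not not (q2 or (q3 or ((q3 iff q5) implies (q1 or q5)))): β-rule — branch into q2  //  (q3 or ((q3 iff q5) implies (q1 or q5))).
              branch 2.1.1.1 (add q2):
                × closes — contains both q2 and not q2.
              branch 2.1.1.2 (add (q3 or ((q3 iff q5) implies (q1 or q5)))):
                (q3 or ((q3 iff q5) implies (q1 or q5))): β-rule — branch into q3  //  ((q3 iff q5) implies (q1 or q5)).
                  branch 2.1.1.2.1 (add q3):
                    ○ open, literals {q1=1, q2=0, q3=1}.
                  branch 2.1.1.2.2 (add ((q3 iff q5) implies (q1 or q5))):
                    ((q3 iff q5) implies (q1 or q5)): β-rule — branch into not (q3 iff q5)  //  (q1 or q5).
                      branch 2.1.1.2.2.1 (add not (q3 iff q5)):
                        not (q3 iff q5): β-rule — branch into q3, not q5  //  not q3, q5.
                          branch 2.1.1.2.2.1.1 (add q3, not q5):
                            ○ open, literals {q1=1, q2=0, q3=1, q5=0}.
                          branch 2.1.1.2.2.1.2 (add not q3, q5):
                            ○ open, literals {q1=1, q2=0, q3=0, q5=1}.
                      branch 2.1.1.2.2.2 (add (q1 or q5)):
                        (q1 or q5): β-rule — branch into q1  //  q5.
                          branch 2.1.1.2.2.2.1 (add q1):
                            ○ open, literals {q1=1, q2=0}.
                          branch 2.1.1.2.2.2.2 (add q5):
                            ○ open, literals {q1=1, q2=0, q5=1}.
          branch 2.1.2 (add not q1, not not q2):
            not not (q2 or (q3 or ((q3 iff q5) implies (q1 or q5)))): β-rule — branch into q2  //  (q3 or ((q3 iff q5) implies (q1 or q5))).
              branch 2.1.2.1 (add q2):
                ○ open, literals {q1=0, q2=1}.
              branch 2.1.2.2 (add (q3 or ((q3 iff q5) implies (q1 or q5)))):
                (q3 or ((q3 iff q5) implies (q1 or q5))): β-rule — branch into q3  //  ((q3 iff q5) implies (q1 or q5)).
                  branch 2.1.2.2.1 (add q3):
                    ○ open, literals {q1=0, q2=1, q3=1}.
                  branch 2.1.2.2.2 (add ((q3 iff q5) implies (q1 or q5))):
                    ((q3 iff q5) implies (q1 or q5)): β-rule — branch into not (q3 iff q5)  //  (q1 or q5).
                      branch 2.1.2.2.2.1 (add not (q3 iff q5)):
                        not (q3 iff q5): β-rule — branch into q3, not q5  //  not q3, q5.
                          branch 2.1.2.2.2.1.1 (add q3, not q5):
                            ○ open, literals {q1=0, q2=1, q3=1, q5=0}.
                          branch 2.1.2.2.2.1.2 (add not q3, q5):
                            ○ open, literals {q1=0, q2=1, q3=0, q5=1}.
                      branch 2.1.2.2.2.2 (add (q1 or q5)):
                        (q1 or q5): β-rule — branch into q1  //  q5.
                          branch 2.1.2.2.2.2.1 (add q1):
                            × closes — contains both q1 and not q1.
                          branch 2.1.2.2.2.2.2 (add q5):
                            ○ open, literals {q1=0, q2=1, q5=1}.
      branch 2.2 (add not (q1 iff not q2), not (q2 or (q3 or ((q3 iff q5) implies (q1 or q5))))):
        not (q2 or (q3 or ((q3 iff q5) implies (q1 or q5)))): α-rule — add not q2, not (q3 or ((q3 iff q5) implies (q1 or q5))).
        not (q3 or ((q3 iff q5) implies (q1 or q5))): α-rule — add not q3, not ((q3 iff q5) implies (q1 or q5)).
        not ((q3 iff q5) implies (q1 or q5)): α-rule — add (q3 iff q5), not (q1 or q5).
        not (q1 or q5): α-rule — add not q1, not q5.
        not (q1 iff not q2): β-rule — branch into q1, not not q2  //  not q1, not q2.
          branch 2.2.1 (add q1, not not q2):
            × closes — contains both q1 and not q1.
          branch 2.2.2 (add not q1, not q2):
            (q3 iff q5): β-rule — branch into q3, q5  //  not q3, not q5.
              branch 2.2.2.1 (add q3, q5):
                × closes — contains both q3 and not q3.
              branch 2.2.2.2 (add not q3, not q5):
                ○ open, literals {q1=0, q2=0, q3=0, q5=0}.
4 branches closed, 12 open.
An open branch gives a countermodel: q3=0, q4=1 (unmentioned atoms arbitrary); under it the original formula is false.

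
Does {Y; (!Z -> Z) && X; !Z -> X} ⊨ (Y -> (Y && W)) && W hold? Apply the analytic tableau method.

No

Initial set: {Y; ((!Z -> Z) && X); (!Z -> X); !((Y -> (Y && W)) && W)}.
((!Z -> Z) && X): α-rule — add (!Z -> Z), X.
(!Z -> X): β-rule — branch into !!Z  //  X.
  branch 1 (add !!Z):
    !((Y -> (Y && W)) && W): β-rule — branch into !(Y -> (Y && W))  //  !W.
      branch 1.1 (add !(Y -> (Y && W))):
        !(Y -> (Y && W)): α-rule — add Y, !(Y && W).
        (!Z -> Z): β-rule — branch into !!Z  //  Z.
          branch 1.1.1 (add !!Z):
            !(Y && W): β-rule — branch into !Y  //  !W.
              branch 1.1.1.1 (add !Y):
                × closes — contains both Y and !Y.
              branch 1.1.1.2 (add !W):
                ○ open, literals {W=false, X=true, Y=true, Z=true}.
          branch 1.1.2 (add Z):
            !(Y && W): β-rule — branch into !Y  //  !W.
              branch 1.1.2.1 (add !Y):
                × closes — contains both Y and !Y.
              branch 1.1.2.2 (add !W):
                ○ open, literals {W=false, X=true, Y=true, Z=true}.
      branch 1.2 (add !W):
        (!Z -> Z): β-rule — branch into !!Z  //  Z.
          branch 1.2.1 (add !!Z):
            ○ open, literals {W=false, X=true, Y=true, Z=true}.
          branch 1.2.2 (add Z):
            ○ open, literals {W=false, X=true, Y=true, Z=true}.
  branch 2 (add X):
    !((Y -> (Y && W)) && W): β-rule — branch into !(Y -> (Y && W))  //  !W.
      branch 2.1 (add !(Y -> (Y && W))):
        !(Y -> (Y && W)): α-rule — add Y, !(Y && W).
        (!Z -> Z): β-rule — branch into !!Z  //  Z.
          branch 2.1.1 (add !!Z):
            !(Y && W): β-rule — branch into !Y  //  !W.
              branch 2.1.1.1 (add !Y):
                × closes — contains both Y and !Y.
              branch 2.1.1.2 (add !W):
                ○ open, literals {W=false, X=true, Y=true, Z=true}.
          branch 2.1.2 (add Z):
            !(Y && W): β-rule — branch into !Y  //  !W.
              branch 2.1.2.1 (add !Y):
                × closes — contains both Y and !Y.
              branch 2.1.2.2 (add !W):
                ○ open, literals {W=false, X=true, Y=true, Z=true}.
      branch 2.2 (add !W):
        (!Z -> Z): β-rule — branch into !!Z  //  Z.
          branch 2.2.1 (add !!Z):
            ○ open, literals {W=false, X=true, Y=true, Z=true}.
          branch 2.2.2 (add Z):
            ○ open, literals {W=false, X=true, Y=true, Z=true}.
4 branches closed, 8 open.
An open branch gives a countermodel: W=false, X=true, Y=true, Z=true (unmentioned atoms arbitrary); the premises hold there but the conclusion fails.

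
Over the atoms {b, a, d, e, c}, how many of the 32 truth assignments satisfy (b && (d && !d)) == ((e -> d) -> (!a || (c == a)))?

6

Initial set: {((b && (d && !d)) == ((e -> d) -> (!a || (c == a))))}.
((b && (d && !d)) == ((e -> d) -> (!a || (c == a)))): β-rule — branch into (b && (d && !d)), ((e -> d) -> (!a || (c == a)))  //  !(b && (d && !d)), !((e -> d) -> (!a || (c == a))).
  branch 1 (add (b && (d && !d)), ((e -> d) -> (!a || (c == a)))):
    (b && (d && !d)): α-rule — add b, (d && !d).
    (d && !d): α-rule — add d, !d.
    × closes — contains both d and !d.
  branch 2 (add !(b && (d && !d)), !((e -> d) -> (!a || (c == a)))):
    !((e -> d) -> (!a || (c == a))): α-rule — add (e -> d), !(!a || (c == a)).
    !(!a || (c == a)): α-rule — add !!a, !(c == a).
    !(b && (d && !d)): β-rule — branch into !b  //  !(d && !d).
      branch 2.1 (add !b):
        (e -> d): β-rule — branch into !e  //  d.
          branch 2.1.1 (add !e):
            !(c == a): β-rule — branch into c, !a  //  !c, a.
              branch 2.1.1.1 (add c, !a):
                × closes — contains both a and !a.
              branch 2.1.1.2 (add !c, a):
                ○ open, literals {a=1, b=0, c=0, e=0}.
          branch 2.1.2 (add d):
            !(c == a): β-rule — branch into c, !a  //  !c, a.
              branch 2.1.2.1 (add c, !a):
                × closes — contains both a and !a.
              branch 2.1.2.2 (add !c, a):
                ○ open, literals {a=1, b=0, c=0, d=1}.
      branch 2.2 (add !(d && !d)):
        (e -> d): β-rule — branch into !e  //  d.
          branch 2.2.1 (add !e):
            !(c == a): β-rule — branch into c, !a  //  !c, a.
              branch 2.2.1.1 (add c, !a):
                × closes — contains both a and !a.
              branch 2.2.1.2 (add !c, a):
                !(d && !d): β-rule — branch into !d  //  !!d.
                  branch 2.2.1.2.1 (add !d):
                    ○ open, literals {a=1, c=0, d=0, e=0}.
                  branch 2.2.1.2.2 (add !!d):
                    ○ open, literals {a=1, c=0, d=1, e=0}.
          branch 2.2.2 (add d):
            !(c == a): β-rule — branch into c, !a  //  !c, a.
              branch 2.2.2.1 (add c, !a):
                × closes — contains both a and !a.
              branch 2.2.2.2 (add !c, a):
                !(d && !d): β-rule — branch into !d  //  !!d.
                  branch 2.2.2.2.1 (add !d):
                    × closes — contains both d and !d.
                  branch 2.2.2.2.2 (add !!d):
                    ○ open, literals {a=1, c=0, d=1}.
6 branches closed, 5 open.
Each open branch fixes some atoms; the unmentioned ones are free. Counting distinct full assignments: branch {a=1, b=0, c=0, e=0} (d) contributes 2 new; branch {a=1, b=0, c=0, d=1} (e) contributes 1 new; branch {a=1, c=0, d=0, e=0} (b) contributes 1 new; branch {a=1, c=0, d=1, e=0} (b) contributes 1 new; branch {a=1, c=0, d=1} (b, e) contributes 1 new. Total: 6.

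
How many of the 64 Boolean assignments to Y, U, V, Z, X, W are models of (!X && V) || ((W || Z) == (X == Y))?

40

Initial set: {((!X && V) || ((W || Z) == (X == Y)))}.
((!X && V) || ((W || Z) == (X == Y))): β-rule — branch into (!X && V)  //  ((W || Z) == (X == Y)).
  branch 1 (add (!X && V)):
    (!X && V): α-rule — add !X, V.
    ○ open, literals {V=true, X=false}.
  branch 2 (add ((W || Z) == (X == Y))):
    ((W || Z) == (X == Y)): β-rule — branch into (W || Z), (X == Y)  //  !(W || Z), !(X == Y).
      branch 2.1 (add (W || Z), (X == Y)):
        (W || Z): β-rule — branch into W  //  Z.
          branch 2.1.1 (add W):
            (X == Y): β-rule — branch into X, Y  //  !X, !Y.
              branch 2.1.1.1 (add X, Y):
                ○ open, literals {W=true, X=true, Y=true}.
              branch 2.1.1.2 (add !X, !Y):
                ○ open, literals {W=true, X=false, Y=false}.
          branch 2.1.2 (add Z):
            (X == Y): β-rule — branch into X, Y  //  !X, !Y.
              branch 2.1.2.1 (add X, Y):
                ○ open, literals {X=true, Y=true, Z=true}.
              branch 2.1.2.2 (add !X, !Y):
                ○ open, literals {X=false, Y=false, Z=true}.
      branch 2.2 (add !(W || Z), !(X == Y)):
        !(W || Z): α-rule — add !W, !Z.
        !(X == Y): β-rule — branch into X, !Y  //  !X, Y.
          branch 2.2.1 (add X, !Y):
            ○ open, literals {W=false, X=true, Y=false, Z=false}.
          branch 2.2.2 (add !X, Y):
            ○ open, literals {W=false, X=false, Y=true, Z=false}.
0 branches closed, 7 open.
Each open branch fixes some atoms; the unmentioned ones are free. Counting distinct full assignments: branch {V=true, X=false} (Y, U, Z, W) contributes 16 new; branch {W=true, X=true, Y=true} (U, V, Z) contributes 8 new; branch {W=true, X=false, Y=false} (U, V, Z) contributes 4 new; branch {X=true, Y=true, Z=true} (U, V, W) contributes 4 new; branch {X=false, Y=false, Z=true} (U, V, W) contributes 2 new; branch {W=false, X=true, Y=false, Z=false} (U, V) contributes 4 new; branch {W=false, X=false, Y=true, Z=false} (U, V) contributes 2 new. Total: 40.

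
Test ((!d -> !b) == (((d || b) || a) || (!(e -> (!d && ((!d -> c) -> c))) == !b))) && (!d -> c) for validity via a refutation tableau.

Assume the negation and expand:
Initial set: {!(((!d -> !b) == (((d || b) || a) || (!(e -> (!d && ((!d -> c) -> c))) == !b))) && (!d -> c))}.
!(((!d -> !b) == (((d || b) || a) || (!(e -> (!d && ((!d -> c) -> c))) == !b))) && (!d -> c)): β-rule — branch into !((!d -> !b) == (((d || b) || a) || (!(e -> (!d && ((!d -> c) -> c))) == !b)))  //  !(!d -> c).
  branch 1 (add !((!d -> !b) == (((d || b) || a) || (!(e -> (!d && ((!d -> c) -> c))) == !b)))):
    !((!d -> !b) == (((d || b) || a) || (!(e -> (!d && ((!d -> c) -> c))) == !b))): β-rule — branch into (!d -> !b), !(((d || b) || a) || (!(e -> (!d && ((!d -> c) -> c))) == !b))  //  !(!d -> !b), (((d || b) || a) || (!(e -> (!d && ((!d -> c) -> c))) == !b)).
      branch 1.1 (add (!d -> !b), !(((d || b) || a) || (!(e -> (!d && ((!d -> c) -> c))) == !b))):
        !(((d || b) || a) || (!(e -> (!d && ((!d -> c) -> c))) == !b)): α-rule — add !((d || b) || a), !(!(e -> (!d && ((!d -> c) -> c))) == !b).
        !((d || b) || a): α-rule — add !(d || b), !a.
        !(d || b): α-rule — add !d, !b.
        (!d -> !b): β-rule — branch into !!d  //  !b.
          branch 1.1.1 (add !!d):
            × closes — contains both d and !d.
          branch 1.1.2 (add !b):
            !(!(e -> (!d && ((!d -> c) -> c))) == !b): β-rule — branch into !(e -> (!d && ((!d -> c) -> c))), !!b  //  !!(e -> (!d && ((!d -> c) -> c))), !b.
              branch 1.1.2.1 (add !(e -> (!d && ((!d -> c) -> c))), !!b):
                × closes — contains both b and !b.
              branch 1.1.2.2 (add !!(e -> (!d && ((!d -> c) -> c))), !b):
                !!(e -> (!d && ((!d -> c) -> c))): β-rule — branch into !e  //  (!d && ((!d -> c) -> c)).
                  branch 1.1.2.2.1 (add !e):
                    ○ open, literals {a=false, b=false, d=false, e=false}.
                  branch 1.1.2.2.2 (add (!d && ((!d -> c) -> c))):
                    (!d && ((!d -> c) -> c)): α-rule — add !d, ((!d -> c) -> c).
                    ((!d -> c) -> c): β-rule — branch into !(!d -> c)  //  c.
                      branch 1.1.2.2.2.1 (add !(!d -> c)):
                        !(!d -> c): α-rule — add !d, !c.
                        ○ open, literals {a=false, b=false, c=false, d=false}.
                      branch 1.1.2.2.2.2 (add c):
                        ○ open, literals {a=false, b=false, c=true, d=false}.
      branch 1.2 (add !(!d -> !b), (((d || b) || a) || (!(e -> (!d && ((!d -> c) -> c))) == !b))):
        !(!d -> !b): α-rule — add !d, !!b.
        (((d || b) || a) || (!(e -> (!d && ((!d -> c) -> c))) == !b)): β-rule — branch into ((d || b) || a)  //  (!(e -> (!d && ((!d -> c) -> c))) == !b).
          branch 1.2.1 (add ((d || b) || a)):
            ((d || b) || a): β-rule — branch into (d || b)  //  a.
              branch 1.2.1.1 (add (d || b)):
                (d || b): β-rule — branch into d  //  b.
                  branch 1.2.1.1.1 (add d):
                    × closes — contains both d and !d.
                  branch 1.2.1.1.2 (add b):
                    ○ open, literals {b=true, d=false}.
              branch 1.2.1.2 (add a):
                ○ open, literals {a=true, b=true, d=false}.
          branch 1.2.2 (add (!(e -> (!d && ((!d -> c) -> c))) == !b)):
            (!(e -> (!d && ((!d -> c) -> c))) == !b): β-rule — branch into !(e -> (!d && ((!d -> c) -> c))), !b  //  !!(e -> (!d && ((!d -> c) -> c))), !!b.
              branch 1.2.2.1 (add !(e -> (!d && ((!d -> c) -> c))), !b):
                × closes — contains both b and !b.
              branch 1.2.2.2 (add !!(e -> (!d && ((!d -> c) -> c))), !!b):
                !!(e -> (!d && ((!d -> c) -> c))): β-rule — branch into !e  //  (!d && ((!d -> c) -> c)).
                  branch 1.2.2.2.1 (add !e):
                    ○ open, literals {b=true, d=false, e=false}.
                  branch 1.2.2.2.2 (add (!d && ((!d -> c) -> c))):
                    (!d && ((!d -> c) -> c)): α-rule — add !d, ((!d -> c) -> c).
                    ((!d -> c) -> c): β-rule — branch into !(!d -> c)  //  c.
                      branch 1.2.2.2.2.1 (add !(!d -> c)):
                        !(!d -> c): α-rule — add !d, !c.
                        ○ open, literals {b=true, c=false, d=false}.
                      branch 1.2.2.2.2.2 (add c):
                        ○ open, literals {b=true, c=true, d=false}.
  branch 2 (add !(!d -> c)):
    !(!d -> c): α-rule — add !d, !c.
    ○ open, literals {c=false, d=false}.
4 branches closed, 9 open.
An open branch gives a countermodel: a=false, b=false, d=false, e=false (unmentioned atoms arbitrary); under it the original formula is false.

Not valid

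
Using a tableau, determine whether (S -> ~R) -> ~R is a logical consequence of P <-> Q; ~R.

Initial set: {(P <-> Q); ~R; ~((S -> ~R) -> ~R)}.
~((S -> ~R) -> ~R): α-rule — add (S -> ~R), ~~R.
× closes — contains both R and ~R.
All 1 branch closes.
Every branch closed, so the premises entail the conclusion.

Yes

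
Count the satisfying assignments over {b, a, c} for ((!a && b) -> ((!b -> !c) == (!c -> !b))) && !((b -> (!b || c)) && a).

Initial set: {T (((!a && b) -> ((!b -> !c) == (!c -> !b))) && !((b -> (!b || c)) && a))}.
T (((!a && b) -> ((!b -> !c) == (!c -> !b))) && !((b -> (!b || c)) && a)): α-rule — add T ((!a && b) -> ((!b -> !c) == (!c -> !b))), T !((b -> (!b || c)) && a).
T ((!a && b) -> ((!b -> !c) == (!c -> !b))): β-rule — branch into F (!a && b)  //  T ((!b -> !c) == (!c -> !b)).
  branch 1 (add F (!a && b)):
    T !((b -> (!b || c)) && a): β-rule — branch into F (b -> (!b || c))  //  F a.
      branch 1.1 (add F (b -> (!b || c))):
        F (b -> (!b || c)): α-rule — add T b, F (!b || c).
        F (!b || c): α-rule — add F !b, F c.
        F (!a && b): β-rule — branch into F !a  //  F b.
          branch 1.1.1 (add F !a):
            ○ open, literals {a=1, b=1, c=0}.
          branch 1.1.2 (add F b):
            × closes — contains both b and !b.
      branch 1.2 (add F a):
        F (!a && b): β-rule — branch into F !a  //  F b.
          branch 1.2.1 (add F !a):
            × closes — contains both a and !a.
          branch 1.2.2 (add F b):
            ○ open, literals {a=0, b=0}.
  branch 2 (add T ((!b -> !c) == (!c -> !b))):
    T !((b -> (!b || c)) && a): β-rule — branch into F (b -> (!b || c))  //  F a.
      branch 2.1 (add F (b -> (!b || c))):
        F (b -> (!b || c)): α-rule — add T b, F (!b || c).
        F (!b || c): α-rule — add F !b, F c.
        T ((!b -> !c) == (!c -> !b)): β-rule — branch into T (!b -> !c), T (!c -> !b)  //  F (!b -> !c), F (!c -> !b).
          branch 2.1.1 (add T (!b -> !c), T (!c -> !b)):
            T (!b -> !c): β-rule — branch into F !b  //  T !c.
              branch 2.1.1.1 (add F !b):
                T (!c -> !b): β-rule — branch into F !c  //  T !b.
                  branch 2.1.1.1.1 (add F !c):
                    × closes — contains both c and !c.
                  branch 2.1.1.1.2 (add T !b):
                    × closes — contains both b and !b.
              branch 2.1.1.2 (add T !c):
                T (!c -> !b): β-rule — branch into F !c  //  T !b.
                  branch 2.1.1.2.1 (add F !c):
                    × closes — contains both c and !c.
                  branch 2.1.1.2.2 (add T !b):
                    × closes — contains both b and !b.
          branch 2.1.2 (add F (!b -> !c), F (!c -> !b)):
            F (!b -> !c): α-rule — add T !b, F !c.
            × closes — contains both b and !b.
      branch 2.2 (add F a):
        T ((!b -> !c) == (!c -> !b)): β-rule — branch into T (!b -> !c), T (!c -> !b)  //  F (!b -> !c), F (!c -> !b).
          branch 2.2.1 (add T (!b -> !c), T (!c -> !b)):
            T (!b -> !c): β-rule — branch into F !b  //  T !c.
              branch 2.2.1.1 (add F !b):
                T (!c -> !b): β-rule — branch into F !c  //  T !b.
                  branch 2.2.1.1.1 (add F !c):
                    ○ open, literals {a=0, b=1, c=1}.
                  branch 2.2.1.1.2 (add T !b):
                    × closes — contains both b and !b.
              branch 2.2.1.2 (add T !c):
                T (!c -> !b): β-rule — branch into F !c  //  T !b.
                  branch 2.2.1.2.1 (add F !c):
                    × closes — contains both c and !c.
                  branch 2.2.1.2.2 (add T !b):
                    ○ open, literals {a=0, b=0, c=0}.
          branch 2.2.2 (add F (!b -> !c), F (!c -> !b)):
            F (!b -> !c): α-rule — add T !b, F !c.
            F (!c -> !b): α-rule — add T !c, F !b.
            × closes — contains both c and !c.
10 branches closed, 4 open.
Each open branch fixes some atoms; the unmentioned ones are free. Counting distinct full assignments: branch {a=1, b=1, c=0} (none free) contributes 1 new; branch {a=0, b=0} (c) contributes 2 new; branch {a=0, b=1, c=1} (none free) contributes 1 new; branch {a=0, b=0, c=0} (none free) contributes 0 new. Total: 4.

4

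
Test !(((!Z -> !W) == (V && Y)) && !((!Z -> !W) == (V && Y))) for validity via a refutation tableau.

Assume the negation and expand:
Initial set: {!!(((!Z -> !W) == (V && Y)) && !((!Z -> !W) == (V && Y)))}.
!!(((!Z -> !W) == (V && Y)) && !((!Z -> !W) == (V && Y))): α-rule — add ((!Z -> !W) == (V && Y)), !((!Z -> !W) == (V && Y)).
((!Z -> !W) == (V && Y)): β-rule — branch into (!Z -> !W), (V && Y)  //  !(!Z -> !W), !(V && Y).
  branch 1 (add (!Z -> !W), (V && Y)):
    (V && Y): α-rule — add V, Y.
    !((!Z -> !W) == (V && Y)): β-rule — branch into (!Z -> !W), !(V && Y)  //  !(!Z -> !W), (V && Y).
      branch 1.1 (add (!Z -> !W), !(V && Y)):
        (!Z -> !W): β-rule — branch into !!Z  //  !W.
          branch 1.1.1 (add !!Z):
            (!Z -> !W): β-rule — branch into !!Z  //  !W.
              branch 1.1.1.1 (add !!Z):
                !(V && Y): β-rule — branch into !V  //  !Y.
                  branch 1.1.1.1.1 (add !V):
                    × closes — contains both V and !V.
                  branch 1.1.1.1.2 (add !Y):
                    × closes — contains both Y and !Y.
              branch 1.1.1.2 (add !W):
                !(V && Y): β-rule — branch into !V  //  !Y.
                  branch 1.1.1.2.1 (add !V):
                    × closes — contains both V and !V.
                  branch 1.1.1.2.2 (add !Y):
                    × closes — contains both Y and !Y.
          branch 1.1.2 (add !W):
            (!Z -> !W): β-rule — branch into !!Z  //  !W.
              branch 1.1.2.1 (add !!Z):
                !(V && Y): β-rule — branch into !V  //  !Y.
                  branch 1.1.2.1.1 (add !V):
                    × closes — contains both V and !V.
                  branch 1.1.2.1.2 (add !Y):
                    × closes — contains both Y and !Y.
              branch 1.1.2.2 (add !W):
                !(V && Y): β-rule — branch into !V  //  !Y.
                  branch 1.1.2.2.1 (add !V):
                    × closes — contains both V and !V.
                  branch 1.1.2.2.2 (add !Y):
                    × closes — contains both Y and !Y.
      branch 1.2 (add !(!Z -> !W), (V && Y)):
        !(!Z -> !W): α-rule — add !Z, !!W.
        (V && Y): α-rule — add V, Y.
        (!Z -> !W): β-rule — branch into !!Z  //  !W.
          branch 1.2.1 (add !!Z):
            × closes — contains both Z and !Z.
          branch 1.2.2 (add !W):
            × closes — contains both W and !W.
  branch 2 (add !(!Z -> !W), !(V && Y)):
    !(!Z -> !W): α-rule — add !Z, !!W.
    !((!Z -> !W) == (V && Y)): β-rule — branch into (!Z -> !W), !(V && Y)  //  !(!Z -> !W), (V && Y).
      branch 2.1 (add (!Z -> !W), !(V && Y)):
        !(V && Y): β-rule — branch into !V  //  !Y.
          branch 2.1.1 (add !V):
            (!Z -> !W): β-rule — branch into !!Z  //  !W.
              branch 2.1.1.1 (add !!Z):
                × closes — contains both Z and !Z.
              branch 2.1.1.2 (add !W):
                × closes — contains both W and !W.
          branch 2.1.2 (add !Y):
            (!Z -> !W): β-rule — branch into !!Z  //  !W.
              branch 2.1.2.1 (add !!Z):
                × closes — contains both Z and !Z.
              branch 2.1.2.2 (add !W):
                × closes — contains both W and !W.
      branch 2.2 (add !(!Z -> !W), (V && Y)):
        !(!Z -> !W): α-rule — add !Z, !!W.
        (V && Y): α-rule — add V, Y.
        !(V && Y): β-rule — branch into !V  //  !Y.
          branch 2.2.1 (add !V):
            × closes — contains both V and !V.
          branch 2.2.2 (add !Y):
            × closes — contains both Y and !Y.
All 16 branches close.
Every branch closed, so the negation is unsatisfiable and the formula is valid.

Valid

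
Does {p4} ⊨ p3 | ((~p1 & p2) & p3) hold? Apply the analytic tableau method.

No

Initial set: {T p4; F (p3 | ((~p1 & p2) & p3))}.
F (p3 | ((~p1 & p2) & p3)): α-rule — add F p3, F ((~p1 & p2) & p3).
F ((~p1 & p2) & p3): β-rule — branch into F (~p1 & p2)  //  F p3.
  branch 1 (add F (~p1 & p2)):
    F (~p1 & p2): β-rule — branch into F ~p1  //  F p2.
      branch 1.1 (add F ~p1):
        ○ open, literals {p1=true, p3=false, p4=true}.
      branch 1.2 (add F p2):
        ○ open, literals {p2=false, p3=false, p4=true}.
  branch 2 (add F p3):
    ○ open, literals {p3=false, p4=true}.
0 branches closed, 3 open.
An open branch gives a countermodel: p1=true, p3=false, p4=true (unmentioned atoms arbitrary); the premises hold there but the conclusion fails.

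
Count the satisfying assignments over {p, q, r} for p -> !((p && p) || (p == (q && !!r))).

Initial set: {T (p -> !((p && p) || (p == (q && !!r))))}.
T (p -> !((p && p) || (p == (q && !!r)))): β-rule — branch into F p  //  T !((p && p) || (p == (q && !!r))).
  branch 1 (add F p):
    ○ open, literals {p=false}.
  branch 2 (add T !((p && p) || (p == (q && !!r)))):
    T !((p && p) || (p == (q && !!r))): α-rule — add F (p && p), F (p == (q && !!r)).
    F (p && p): β-rule — branch into F p  //  F p.
      branch 2.1 (add F p):
        F (p == (q && !!r)): β-rule — branch into T p, F (q && !!r)  //  F p, T (q && !!r).
          branch 2.1.1 (add T p, F (q && !!r)):
            × closes — contains both p and !p.
          branch 2.1.2 (add F p, T (q && !!r)):
            T (q && !!r): α-rule — add T q, T !!r.
            T !!r: drop double negation, giving T r.
            ○ open, literals {p=false, q=true, r=true}.
      branch 2.2 (add F p):
        F (p == (q && !!r)): β-rule — branch into T p, F (q && !!r)  //  F p, T (q && !!r).
          branch 2.2.1 (add T p, F (q && !!r)):
            × closes — contains both p and !p.
          branch 2.2.2 (add F p, T (q && !!r)):
            T (q && !!r): α-rule — add T q, T !!r.
            T !!r: drop double negation, giving T r.
            ○ open, literals {p=false, q=true, r=true}.
2 branches closed, 3 open.
Each open branch fixes some atoms; the unmentioned ones are free. Counting distinct full assignments: branch {p=false} (q, r) contributes 4 new; branch {p=false, q=true, r=true} (none free) contributes 0 new; branch {p=false, q=true, r=true} (none free) contributes 0 new. Total: 4.

4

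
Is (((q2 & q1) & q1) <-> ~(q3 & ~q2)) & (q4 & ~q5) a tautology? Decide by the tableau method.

Not valid

Assume the negation and expand:
Initial set: {~((((q2 & q1) & q1) <-> ~(q3 & ~q2)) & (q4 & ~q5))}.
~((((q2 & q1) & q1) <-> ~(q3 & ~q2)) & (q4 & ~q5)): β-rule — branch into ~(((q2 & q1) & q1) <-> ~(q3 & ~q2))  //  ~(q4 & ~q5).
  branch 1 (add ~(((q2 & q1) & q1) <-> ~(q3 & ~q2))):
    ~(((q2 & q1) & q1) <-> ~(q3 & ~q2)): β-rule — branch into ((q2 & q1) & q1), ~~(q3 & ~q2)  //  ~((q2 & q1) & q1), ~(q3 & ~q2).
      branch 1.1 (add ((q2 & q1) & q1), ~~(q3 & ~q2)):
        ((q2 & q1) & q1): α-rule — add (q2 & q1), q1.
        ~~(q3 & ~q2): α-rule — add q3, ~q2.
        (q2 & q1): α-rule — add q2, q1.
        × closes — contains both q2 and ~q2.
      branch 1.2 (add ~((q2 & q1) & q1), ~(q3 & ~q2)):
        ~((q2 & q1) & q1): β-rule — branch into ~(q2 & q1)  //  ~q1.
          branch 1.2.1 (add ~(q2 & q1)):
            ~(q3 & ~q2): β-rule — branch into ~q3  //  ~~q2.
              branch 1.2.1.1 (add ~q3):
                ~(q2 & q1): β-rule — branch into ~q2  //  ~q1.
                  branch 1.2.1.1.1 (add ~q2):
                    ○ open, literals {q2=F, q3=F}.
                  branch 1.2.1.1.2 (add ~q1):
                    ○ open, literals {q1=F, q3=F}.
              branch 1.2.1.2 (add ~~q2):
                ~(q2 & q1): β-rule — branch into ~q2  //  ~q1.
                  branch 1.2.1.2.1 (add ~q2):
                    × closes — contains both q2 and ~q2.
                  branch 1.2.1.2.2 (add ~q1):
                    ○ open, literals {q1=F, q2=T}.
          branch 1.2.2 (add ~q1):
            ~(q3 & ~q2): β-rule — branch into ~q3  //  ~~q2.
              branch 1.2.2.1 (add ~q3):
                ○ open, literals {q1=F, q3=F}.
              branch 1.2.2.2 (add ~~q2):
                ○ open, literals {q1=F, q2=T}.
  branch 2 (add ~(q4 & ~q5)):
    ~(q4 & ~q5): β-rule — branch into ~q4  //  ~~q5.
      branch 2.1 (add ~q4):
        ○ open, literals {q4=F}.
      branch 2.2 (add ~~q5):
        ○ open, literals {q5=T}.
2 branches closed, 7 open.
An open branch gives a countermodel: q2=F, q3=F (unmentioned atoms arbitrary); under it the original formula is false.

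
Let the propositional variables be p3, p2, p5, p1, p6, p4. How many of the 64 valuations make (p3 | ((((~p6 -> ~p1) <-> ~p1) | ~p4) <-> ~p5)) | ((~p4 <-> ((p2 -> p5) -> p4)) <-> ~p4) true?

56

Initial set: {((p3 | ((((~p6 -> ~p1) <-> ~p1) | ~p4) <-> ~p5)) | ((~p4 <-> ((p2 -> p5) -> p4)) <-> ~p4))}.
((p3 | ((((~p6 -> ~p1) <-> ~p1) | ~p4) <-> ~p5)) | ((~p4 <-> ((p2 -> p5) -> p4)) <-> ~p4)): β-rule — branch into (p3 | ((((~p6 -> ~p1) <-> ~p1) | ~p4) <-> ~p5))  //  ((~p4 <-> ((p2 -> p5) -> p4)) <-> ~p4).
  branch 1 (add (p3 | ((((~p6 -> ~p1) <-> ~p1) | ~p4) <-> ~p5))):
    (p3 | ((((~p6 -> ~p1) <-> ~p1) | ~p4) <-> ~p5)): β-rule — branch into p3  //  ((((~p6 -> ~p1) <-> ~p1) | ~p4) <-> ~p5).
      branch 1.1 (add p3):
        ○ open, literals {p3=T}.
      branch 1.2 (add ((((~p6 -> ~p1) <-> ~p1) | ~p4) <-> ~p5)):
        ((((~p6 -> ~p1) <-> ~p1) | ~p4) <-> ~p5): β-rule — branch into (((~p6 -> ~p1) <-> ~p1) | ~p4), ~p5  //  ~(((~p6 -> ~p1) <-> ~p1) | ~p4), ~~p5.
          branch 1.2.1 (add (((~p6 -> ~p1) <-> ~p1) | ~p4), ~p5):
            (((~p6 -> ~p1) <-> ~p1) | ~p4): β-rule — branch into ((~p6 -> ~p1) <-> ~p1)  //  ~p4.
              branch 1.2.1.1 (add ((~p6 -> ~p1) <-> ~p1)):
                ((~p6 -> ~p1) <-> ~p1): β-rule — branch into (~p6 -> ~p1), ~p1  //  ~(~p6 -> ~p1), ~~p1.
                  branch 1.2.1.1.1 (add (~p6 -> ~p1), ~p1):
                    (~p6 -> ~p1): β-rule — branch into ~~p6  //  ~p1.
                      branch 1.2.1.1.1.1 (add ~~p6):
                        ○ open, literals {p1=F, p5=F, p6=T}.
                      branch 1.2.1.1.1.2 (add ~p1):
                        ○ open, literals {p1=F, p5=F}.
                  branch 1.2.1.1.2 (add ~(~p6 -> ~p1), ~~p1):
                    ~(~p6 -> ~p1): α-rule — add ~p6, ~~p1.
                    ○ open, literals {p1=T, p5=F, p6=F}.
              branch 1.2.1.2 (add ~p4):
                ○ open, literals {p4=F, p5=F}.
          branch 1.2.2 (add ~(((~p6 -> ~p1) <-> ~p1) | ~p4), ~~p5):
            ~(((~p6 -> ~p1) <-> ~p1) | ~p4): α-rule — add ~((~p6 -> ~p1) <-> ~p1), ~~p4.
            ~((~p6 -> ~p1) <-> ~p1): β-rule — branch into (~p6 -> ~p1), ~~p1  //  ~(~p6 -> ~p1), ~p1.
              branch 1.2.2.1 (add (~p6 -> ~p1), ~~p1):
                (~p6 -> ~p1): β-rule — branch into ~~p6  //  ~p1.
                  branch 1.2.2.1.1 (add ~~p6):
                    ○ open, literals {p1=T, p4=T, p5=T, p6=T}.
                  branch 1.2.2.1.2 (add ~p1):
                    × closes — contains both p1 and ~p1.
              branch 1.2.2.2 (add ~(~p6 -> ~p1), ~p1):
                ~(~p6 -> ~p1): α-rule — add ~p6, ~~p1.
                × closes — contains both p1 and ~p1.
  branch 2 (add ((~p4 <-> ((p2 -> p5) -> p4)) <-> ~p4)):
    ((~p4 <-> ((p2 -> p5) -> p4)) <-> ~p4): β-rule — branch into (~p4 <-> ((p2 -> p5) -> p4)), ~p4  //  ~(~p4 <-> ((p2 -> p5) -> p4)), ~~p4.
      branch 2.1 (add (~p4 <-> ((p2 -> p5) -> p4)), ~p4):
        (~p4 <-> ((p2 -> p5) -> p4)): β-rule — branch into ~p4, ((p2 -> p5) -> p4)  //  ~~p4, ~((p2 -> p5) -> p4).
          branch 2.1.1 (add ~p4, ((p2 -> p5) -> p4)):
            ((p2 -> p5) -> p4): β-rule — branch into ~(p2 -> p5)  //  p4.
              branch 2.1.1.1 (add ~(p2 -> p5)):
                ~(p2 -> p5): α-rule — add p2, ~p5.
                ○ open, literals {p2=T, p4=F, p5=F}.
              branch 2.1.1.2 (add p4):
                × closes — contains both p4 and ~p4.
          branch 2.1.2 (add ~~p4, ~((p2 -> p5) -> p4)):
            × closes — contains both p4 and ~p4.
      branch 2.2 (add ~(~p4 <-> ((p2 -> p5) -> p4)), ~~p4):
        ~(~p4 <-> ((p2 -> p5) -> p4)): β-rule — branch into ~p4, ~((p2 -> p5) -> p4)  //  ~~p4, ((p2 -> p5) -> p4).
          branch 2.2.1 (add ~p4, ~((p2 -> p5) -> p4)):
            × closes — contains both p4 and ~p4.
          branch 2.2.2 (add ~~p4, ((p2 -> p5) -> p4)):
            ((p2 -> p5) -> p4): β-rule — branch into ~(p2 -> p5)  //  p4.
              branch 2.2.2.1 (add ~(p2 -> p5)):
                ~(p2 -> p5): α-rule — add p2, ~p5.
                ○ open, literals {p2=T, p4=T, p5=F}.
              branch 2.2.2.2 (add p4):
                ○ open, literals {p4=T}.
5 branches closed, 9 open.
Each open branch fixes some atoms; the unmentioned ones are free. Counting distinct full assignments: branch {p3=T} (p2, p5, p1, p6, p4) contributes 32 new; branch {p1=F, p5=F, p6=T} (p3, p2, p4) contributes 4 new; branch {p1=F, p5=F} (p3, p2, p6, p4) contributes 4 new; branch {p1=T, p5=F, p6=F} (p3, p2, p4) contributes 4 new; branch {p4=F, p5=F} (p3, p2, p1, p6) contributes 2 new; branch {p1=T, p4=T, p5=T, p6=T} (p3, p2) contributes 2 new; branch {p2=T, p4=F, p5=F} (p3, p1, p6) contributes 0 new; branch {p2=T, p4=T, p5=F} (p3, p1, p6) contributes 1 new; branch {p4=T} (p3, p2, p5, p1, p6) contributes 7 new. Total: 56.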